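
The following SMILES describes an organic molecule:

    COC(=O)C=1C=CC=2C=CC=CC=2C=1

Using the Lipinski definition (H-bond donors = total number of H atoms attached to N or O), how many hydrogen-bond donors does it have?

0

Donors: find every N or O and count the H atoms it carries.
  atom 2 (O): bond orders sum to 2 → 0 H
  atom 4 (O): bond orders sum to 2 → 0 H
Lipinski HBD = 0.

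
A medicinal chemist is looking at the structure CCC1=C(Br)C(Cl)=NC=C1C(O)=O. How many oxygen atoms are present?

2

Scan the SMILES for O atoms (remember two-letter symbols like Cl and Br are single atoms).
Oxygen count: 2.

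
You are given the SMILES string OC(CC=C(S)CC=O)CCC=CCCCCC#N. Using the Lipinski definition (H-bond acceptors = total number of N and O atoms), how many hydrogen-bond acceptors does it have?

3

N atoms: 1; O atoms: 2.
Lipinski HBA = 1 + 2 = 3.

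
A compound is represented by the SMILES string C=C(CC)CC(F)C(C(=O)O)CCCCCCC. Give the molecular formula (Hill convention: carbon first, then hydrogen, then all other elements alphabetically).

C15H27FO2

Walk through each heavy atom and fill implicit hydrogens from standard valence (C 4, N 3, O 2, S 2, halogen 1):
  atom 1: C, bond orders sum to 2 (valence 4) → 2 H
  atom 2: C, bond orders sum to 4 (valence 4) → 0 H
  atom 3: C, bond orders sum to 2 (valence 4) → 2 H
  atom 4: C, bond orders sum to 1 (valence 4) → 3 H
  atom 5: C, bond orders sum to 2 (valence 4) → 2 H
  atom 6: C, bond orders sum to 3 (valence 4) → 1 H
  atom 7: F (halogen, monovalent) → 0 H
  atom 8: C, bond orders sum to 3 (valence 4) → 1 H
  atom 9: C, bond orders sum to 4 (valence 4) → 0 H
  atom 10: O, bond orders sum to 2 (valence 2) → 0 H
  atom 11: O, bond orders sum to 1 (valence 2) → 1 H
  atom 12: C, bond orders sum to 2 (valence 4) → 2 H
  atom 13: C, bond orders sum to 2 (valence 4) → 2 H
  atom 14: C, bond orders sum to 2 (valence 4) → 2 H
  atom 15: C, bond orders sum to 2 (valence 4) → 2 H
  atom 16: C, bond orders sum to 2 (valence 4) → 2 H
  atom 17: C, bond orders sum to 2 (valence 4) → 2 H
  atom 18: C, bond orders sum to 1 (valence 4) → 3 H
Totals → C:15, H:27, F:1, O:2.
In Hill order: C15H27FO2.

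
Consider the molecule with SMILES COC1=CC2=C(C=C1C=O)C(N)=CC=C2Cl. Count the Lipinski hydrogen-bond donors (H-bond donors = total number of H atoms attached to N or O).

Donors: find every N or O and count the H atoms it carries.
  atom 2 (O): bond orders sum to 2 → 0 H
  atom 10 (O): bond orders sum to 2 → 0 H
  atom 12 (N): bond orders sum to 1 → 2 H
Lipinski HBD = 2.

2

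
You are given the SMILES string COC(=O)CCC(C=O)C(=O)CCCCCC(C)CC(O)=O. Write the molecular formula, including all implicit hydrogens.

Walk through each heavy atom and fill implicit hydrogens from standard valence (C 4, N 3, O 2, S 2, halogen 1):
  atom 1: C, bond orders sum to 1 (valence 4) → 3 H
  atom 2: O, bond orders sum to 2 (valence 2) → 0 H
  atom 3: C, bond orders sum to 4 (valence 4) → 0 H
  atom 4: O, bond orders sum to 2 (valence 2) → 0 H
  atom 5: C, bond orders sum to 2 (valence 4) → 2 H
  atom 6: C, bond orders sum to 2 (valence 4) → 2 H
  atom 7: C, bond orders sum to 3 (valence 4) → 1 H
  atom 8: C, bond orders sum to 3 (valence 4) → 1 H
  atom 9: O, bond orders sum to 2 (valence 2) → 0 H
  atom 10: C, bond orders sum to 4 (valence 4) → 0 H
  atom 11: O, bond orders sum to 2 (valence 2) → 0 H
  atom 12: C, bond orders sum to 2 (valence 4) → 2 H
  atom 13: C, bond orders sum to 2 (valence 4) → 2 H
  atom 14: C, bond orders sum to 2 (valence 4) → 2 H
  atom 15: C, bond orders sum to 2 (valence 4) → 2 H
  atom 16: C, bond orders sum to 2 (valence 4) → 2 H
  atom 17: C, bond orders sum to 3 (valence 4) → 1 H
  atom 18: C, bond orders sum to 1 (valence 4) → 3 H
  atom 19: C, bond orders sum to 2 (valence 4) → 2 H
  atom 20: C, bond orders sum to 4 (valence 4) → 0 H
  atom 21: O, bond orders sum to 1 (valence 2) → 1 H
  atom 22: O, bond orders sum to 2 (valence 2) → 0 H
Totals → C:16, H:26, O:6.

C16H26O6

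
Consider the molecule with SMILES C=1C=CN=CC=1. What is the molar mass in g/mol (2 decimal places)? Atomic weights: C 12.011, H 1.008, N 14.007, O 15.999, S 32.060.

79.10 g/mol

First, the molecular formula is C5H5N (counting implicit H from valence).
  C: 5 × 12.011 = 60.055
  H: 5 × 1.008 = 5.040
  N: 1 × 14.007 = 14.007
Sum: 5×12.011 + 5×1.008 + 1×14.007 = 79.102 → 79.10 g/mol.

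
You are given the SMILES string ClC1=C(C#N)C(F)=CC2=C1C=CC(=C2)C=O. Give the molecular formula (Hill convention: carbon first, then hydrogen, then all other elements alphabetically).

C12H5ClFNO

Walk through each heavy atom and fill implicit hydrogens from standard valence (C 4, N 3, O 2, S 2, halogen 1):
  atom 1: Cl (halogen, monovalent) → 0 H
  atom 2: C, bond orders sum to 4 (valence 4) → 0 H
  atom 3: C, bond orders sum to 4 (valence 4) → 0 H
  atom 4: C, bond orders sum to 4 (valence 4) → 0 H
  atom 5: N, bond orders sum to 3 (valence 3) → 0 H
  atom 6: C, bond orders sum to 4 (valence 4) → 0 H
  atom 7: F (halogen, monovalent) → 0 H
  atom 8: C, bond orders sum to 3 (valence 4) → 1 H
  atom 9: C, bond orders sum to 4 (valence 4) → 0 H
  atom 10: C, bond orders sum to 4 (valence 4) → 0 H
  atom 11: C, bond orders sum to 3 (valence 4) → 1 H
  atom 12: C, bond orders sum to 3 (valence 4) → 1 H
  atom 13: C, bond orders sum to 4 (valence 4) → 0 H
  atom 14: C, bond orders sum to 3 (valence 4) → 1 H
  atom 15: C, bond orders sum to 3 (valence 4) → 1 H
  atom 16: O, bond orders sum to 2 (valence 2) → 0 H
Totals → C:12, H:5, Cl:1, F:1, N:1, O:1.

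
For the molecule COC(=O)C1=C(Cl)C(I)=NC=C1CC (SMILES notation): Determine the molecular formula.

Walk through each heavy atom and fill implicit hydrogens from standard valence (C 4, N 3, O 2, S 2, halogen 1):
  atom 1: C, bond orders sum to 1 (valence 4) → 3 H
  atom 2: O, bond orders sum to 2 (valence 2) → 0 H
  atom 3: C, bond orders sum to 4 (valence 4) → 0 H
  atom 4: O, bond orders sum to 2 (valence 2) → 0 H
  atom 5: C, bond orders sum to 4 (valence 4) → 0 H
  atom 6: C, bond orders sum to 4 (valence 4) → 0 H
  atom 7: Cl (halogen, monovalent) → 0 H
  atom 8: C, bond orders sum to 4 (valence 4) → 0 H
  atom 9: I (halogen, monovalent) → 0 H
  atom 10: N, bond orders sum to 3 (valence 3) → 0 H
  atom 11: C, bond orders sum to 3 (valence 4) → 1 H
  atom 12: C, bond orders sum to 4 (valence 4) → 0 H
  atom 13: C, bond orders sum to 2 (valence 4) → 2 H
  atom 14: C, bond orders sum to 1 (valence 4) → 3 H
Totals → C:9, H:9, Cl:1, I:1, N:1, O:2.
In Hill order: C9H9ClINO2.

C9H9ClINO2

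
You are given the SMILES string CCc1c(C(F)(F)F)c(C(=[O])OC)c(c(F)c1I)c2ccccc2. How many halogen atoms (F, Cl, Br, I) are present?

Halogen atoms appear at heavy-atom positions 6, 7, 8, 16, 18 (4×F, 1×I).
Other groups present: 1 ester.
Halogen count: 5.

5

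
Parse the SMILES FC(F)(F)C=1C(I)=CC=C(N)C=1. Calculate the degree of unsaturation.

4

Molecular formula: C7H5F3IN.
DoU = (2C + 2 + N − H − X) / 2, where X is the halogen count and O/S are ignored.
    = (2·7 + 2 + 1 − 5 − 4) / 2 = 8 / 2 = 4.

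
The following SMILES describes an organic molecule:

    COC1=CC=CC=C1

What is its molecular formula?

C7H8O

Walk through each heavy atom and fill implicit hydrogens from standard valence (C 4, N 3, O 2, S 2, halogen 1):
  atom 1: C, bond orders sum to 1 (valence 4) → 3 H
  atom 2: O, bond orders sum to 2 (valence 2) → 0 H
  atom 3: C, bond orders sum to 4 (valence 4) → 0 H
  atom 4: C, bond orders sum to 3 (valence 4) → 1 H
  atom 5: C, bond orders sum to 3 (valence 4) → 1 H
  atom 6: C, bond orders sum to 3 (valence 4) → 1 H
  atom 7: C, bond orders sum to 3 (valence 4) → 1 H
  atom 8: C, bond orders sum to 3 (valence 4) → 1 H
Totals → C:7, H:8, O:1.
In Hill order: C7H8O.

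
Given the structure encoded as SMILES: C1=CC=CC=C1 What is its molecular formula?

Walk through each heavy atom and fill implicit hydrogens from standard valence (C 4, N 3, O 2, S 2, halogen 1):
  atom 1: C, bond orders sum to 3 (valence 4) → 1 H
  atom 2: C, bond orders sum to 3 (valence 4) → 1 H
  atom 3: C, bond orders sum to 3 (valence 4) → 1 H
  atom 4: C, bond orders sum to 3 (valence 4) → 1 H
  atom 5: C, bond orders sum to 3 (valence 4) → 1 H
  atom 6: C, bond orders sum to 3 (valence 4) → 1 H
Totals → C:6, H:6.
In Hill order: C6H6.

C6H6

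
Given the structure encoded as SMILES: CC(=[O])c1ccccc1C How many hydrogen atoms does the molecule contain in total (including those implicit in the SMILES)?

10

Walk through each heavy atom and fill implicit hydrogens from standard valence (C 4, N 3, O 2, S 2, halogen 1); for lowercase aromatic atoms, an aromatic c carries 1 H when it has two neighbours and 0 H with three, and aromatic n carries 0 H:
  atom 1: C, bond orders sum to 1 (valence 4) → 3 H
  atom 2: C, bond orders sum to 4 (valence 4) → 0 H
  atom 3: O with explicit H count 0
  atom 4: aromatic c, 3 neighbours → 0 H
  atom 5: aromatic c, 2 neighbours → 1 H
  atom 6: aromatic c, 2 neighbours → 1 H
  atom 7: aromatic c, 2 neighbours → 1 H
  atom 8: aromatic c, 2 neighbours → 1 H
  atom 9: aromatic c, 3 neighbours → 0 H
  atom 10: C, bond orders sum to 1 (valence 4) → 3 H
Total hydrogens: 10.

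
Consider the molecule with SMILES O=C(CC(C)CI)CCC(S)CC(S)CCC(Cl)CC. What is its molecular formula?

C15H28ClIOS2

Walk through each heavy atom and fill implicit hydrogens from standard valence (C 4, N 3, O 2, S 2, halogen 1):
  atom 1: O, bond orders sum to 2 (valence 2) → 0 H
  atom 2: C, bond orders sum to 4 (valence 4) → 0 H
  atom 3: C, bond orders sum to 2 (valence 4) → 2 H
  atom 4: C, bond orders sum to 3 (valence 4) → 1 H
  atom 5: C, bond orders sum to 1 (valence 4) → 3 H
  atom 6: C, bond orders sum to 2 (valence 4) → 2 H
  atom 7: I (halogen, monovalent) → 0 H
  atom 8: C, bond orders sum to 2 (valence 4) → 2 H
  atom 9: C, bond orders sum to 2 (valence 4) → 2 H
  atom 10: C, bond orders sum to 3 (valence 4) → 1 H
  atom 11: S, bond orders sum to 1 (valence 2) → 1 H
  atom 12: C, bond orders sum to 2 (valence 4) → 2 H
  atom 13: C, bond orders sum to 3 (valence 4) → 1 H
  atom 14: S, bond orders sum to 1 (valence 2) → 1 H
  atom 15: C, bond orders sum to 2 (valence 4) → 2 H
  atom 16: C, bond orders sum to 2 (valence 4) → 2 H
  atom 17: C, bond orders sum to 3 (valence 4) → 1 H
  atom 18: Cl (halogen, monovalent) → 0 H
  atom 19: C, bond orders sum to 2 (valence 4) → 2 H
  atom 20: C, bond orders sum to 1 (valence 4) → 3 H
Totals → C:15, H:28, Cl:1, I:1, O:1, S:2.
In Hill order: C15H28ClIOS2.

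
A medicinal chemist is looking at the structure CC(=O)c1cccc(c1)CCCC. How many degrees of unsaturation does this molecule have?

Molecular formula: C12H16O.
DoU = (2C + 2 + N − H − X) / 2, where X is the halogen count and O/S are ignored.
    = (2·12 + 2 + 0 − 16 − 0) / 2 = 10 / 2 = 5.

5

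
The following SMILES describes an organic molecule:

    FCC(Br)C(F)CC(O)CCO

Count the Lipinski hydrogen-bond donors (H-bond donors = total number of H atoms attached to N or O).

2

Donors: find every N or O and count the H atoms it carries.
  atom 9 (O): bond orders sum to 1 → 1 H
  atom 12 (O): bond orders sum to 1 → 1 H
Lipinski HBD = 2.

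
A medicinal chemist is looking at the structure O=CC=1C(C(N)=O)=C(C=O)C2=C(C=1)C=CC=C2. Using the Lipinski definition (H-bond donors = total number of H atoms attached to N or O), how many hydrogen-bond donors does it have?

Donors: find every N or O and count the H atoms it carries.
  atom 1 (O): bond orders sum to 2 → 0 H
  atom 6 (N): bond orders sum to 1 → 2 H
  atom 7 (O): bond orders sum to 2 → 0 H
  atom 10 (O): bond orders sum to 2 → 0 H
Lipinski HBD = 2.

2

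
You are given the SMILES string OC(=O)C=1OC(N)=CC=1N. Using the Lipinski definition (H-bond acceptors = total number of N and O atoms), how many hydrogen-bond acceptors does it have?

5

N atoms: 2; O atoms: 3.
Lipinski HBA = 2 + 3 = 5.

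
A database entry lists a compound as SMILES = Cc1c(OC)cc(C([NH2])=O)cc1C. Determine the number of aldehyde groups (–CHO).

Scan the SMILES for the aldehyde motif — none present.
Groups that are present: 1 amide, 1 ether.

0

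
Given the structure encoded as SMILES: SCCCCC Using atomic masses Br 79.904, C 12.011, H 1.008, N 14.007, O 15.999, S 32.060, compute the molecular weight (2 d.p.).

First, the molecular formula is C5H12S (counting implicit H from valence).
  C: 5 × 12.011 = 60.055
  H: 12 × 1.008 = 12.096
  S: 1 × 32.060 = 32.060
Sum: 5×12.011 + 12×1.008 + 1×32.060 = 104.211 → 104.21 g/mol.

104.21 g/mol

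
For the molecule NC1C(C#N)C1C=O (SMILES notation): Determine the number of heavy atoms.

8

Every atom symbol written in the SMILES (organic subset) is one heavy atom; implicit H are not written.
Heavy atoms by element → C:5, N:2, O:1.
Total: 8.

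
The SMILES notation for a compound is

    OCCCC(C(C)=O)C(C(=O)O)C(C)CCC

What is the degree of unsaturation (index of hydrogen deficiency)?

2

Degree of unsaturation = (number of rings) + (number of π bonds).
Ring closures in the SMILES: 0.
π bonds: 2 double bonds (each 1 DoU) → 2 DoU from unsaturation.
Total DoU = 0 + 2 = 2.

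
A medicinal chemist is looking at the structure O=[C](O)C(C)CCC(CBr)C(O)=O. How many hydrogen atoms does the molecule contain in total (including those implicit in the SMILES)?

Walk through each heavy atom and fill implicit hydrogens from standard valence (C 4, N 3, O 2, S 2, halogen 1):
  atom 1: O, bond orders sum to 2 (valence 2) → 0 H
  atom 2: C with explicit H count 0
  atom 3: O, bond orders sum to 1 (valence 2) → 1 H
  atom 4: C, bond orders sum to 3 (valence 4) → 1 H
  atom 5: C, bond orders sum to 1 (valence 4) → 3 H
  atom 6: C, bond orders sum to 2 (valence 4) → 2 H
  atom 7: C, bond orders sum to 2 (valence 4) → 2 H
  atom 8: C, bond orders sum to 3 (valence 4) → 1 H
  atom 9: C, bond orders sum to 2 (valence 4) → 2 H
  atom 10: Br (halogen, monovalent) → 0 H
  atom 11: C, bond orders sum to 4 (valence 4) → 0 H
  atom 12: O, bond orders sum to 1 (valence 2) → 1 H
  atom 13: O, bond orders sum to 2 (valence 2) → 0 H
Total hydrogens: 13.

13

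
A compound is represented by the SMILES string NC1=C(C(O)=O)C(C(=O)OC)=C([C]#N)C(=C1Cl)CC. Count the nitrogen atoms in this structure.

Scan the SMILES for N atoms (remember two-letter symbols like Cl and Br are single atoms).
Nitrogen count: 2.

2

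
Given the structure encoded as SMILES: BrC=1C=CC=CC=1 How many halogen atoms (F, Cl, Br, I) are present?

Halogen atoms appear at heavy-atom position 1 (1×Br).
Halogen count: 1.

1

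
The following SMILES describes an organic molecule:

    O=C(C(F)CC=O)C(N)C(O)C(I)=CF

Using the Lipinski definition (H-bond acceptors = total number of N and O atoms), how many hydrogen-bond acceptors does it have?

N atoms: 1; O atoms: 3.
Lipinski HBA = 1 + 3 = 4.

4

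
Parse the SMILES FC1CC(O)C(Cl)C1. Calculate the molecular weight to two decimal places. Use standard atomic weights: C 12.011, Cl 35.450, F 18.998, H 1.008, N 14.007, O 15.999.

138.57 g/mol

First, the molecular formula is C5H8ClFO (counting implicit H from valence).
  C: 5 × 12.011 = 60.055
  Cl: 1 × 35.450 = 35.450
  F: 1 × 18.998 = 18.998
  H: 8 × 1.008 = 8.064
  O: 1 × 15.999 = 15.999
Sum: 5×12.011 + 1×35.450 + 1×18.998 + 8×1.008 + 1×15.999 = 138.566 → 138.57 g/mol.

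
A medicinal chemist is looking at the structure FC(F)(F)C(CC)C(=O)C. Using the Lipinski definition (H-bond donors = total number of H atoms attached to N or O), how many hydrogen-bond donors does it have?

0

Donors: find every N or O and count the H atoms it carries.
  atom 9 (O): bond orders sum to 2 → 0 H
Lipinski HBD = 0.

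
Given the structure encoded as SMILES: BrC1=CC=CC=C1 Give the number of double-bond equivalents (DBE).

4

Molecular formula: C6H5Br.
DoU = (2C + 2 + N − H − X) / 2, where X is the halogen count and O/S are ignored.
    = (2·6 + 2 + 0 − 5 − 1) / 2 = 8 / 2 = 4.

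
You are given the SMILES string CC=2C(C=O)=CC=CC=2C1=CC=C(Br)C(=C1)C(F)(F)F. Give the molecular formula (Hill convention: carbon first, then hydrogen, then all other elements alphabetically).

Walk through each heavy atom and fill implicit hydrogens from standard valence (C 4, N 3, O 2, S 2, halogen 1):
  atom 1: C, bond orders sum to 1 (valence 4) → 3 H
  atom 2: C, bond orders sum to 4 (valence 4) → 0 H
  atom 3: C, bond orders sum to 4 (valence 4) → 0 H
  atom 4: C, bond orders sum to 3 (valence 4) → 1 H
  atom 5: O, bond orders sum to 2 (valence 2) → 0 H
  atom 6: C, bond orders sum to 3 (valence 4) → 1 H
  atom 7: C, bond orders sum to 3 (valence 4) → 1 H
  atom 8: C, bond orders sum to 3 (valence 4) → 1 H
  atom 9: C, bond orders sum to 4 (valence 4) → 0 H
  atom 10: C, bond orders sum to 4 (valence 4) → 0 H
  atom 11: C, bond orders sum to 3 (valence 4) → 1 H
  atom 12: C, bond orders sum to 3 (valence 4) → 1 H
  atom 13: C, bond orders sum to 4 (valence 4) → 0 H
  atom 14: Br (halogen, monovalent) → 0 H
  atom 15: C, bond orders sum to 4 (valence 4) → 0 H
  atom 16: C, bond orders sum to 3 (valence 4) → 1 H
  atom 17: C, bond orders sum to 4 (valence 4) → 0 H
  atom 18: F (halogen, monovalent) → 0 H
  atom 19: F (halogen, monovalent) → 0 H
  atom 20: F (halogen, monovalent) → 0 H
Totals → C:15, H:10, Br:1, F:3, O:1.
In Hill order: C15H10BrF3O.

C15H10BrF3O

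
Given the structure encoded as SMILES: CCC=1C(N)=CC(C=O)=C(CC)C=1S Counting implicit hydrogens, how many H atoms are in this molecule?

15

Walk through each heavy atom and fill implicit hydrogens from standard valence (C 4, N 3, O 2, S 2, halogen 1):
  atom 1: C, bond orders sum to 1 (valence 4) → 3 H
  atom 2: C, bond orders sum to 2 (valence 4) → 2 H
  atom 3: C, bond orders sum to 4 (valence 4) → 0 H
  atom 4: C, bond orders sum to 4 (valence 4) → 0 H
  atom 5: N, bond orders sum to 1 (valence 3) → 2 H
  atom 6: C, bond orders sum to 3 (valence 4) → 1 H
  atom 7: C, bond orders sum to 4 (valence 4) → 0 H
  atom 8: C, bond orders sum to 3 (valence 4) → 1 H
  atom 9: O, bond orders sum to 2 (valence 2) → 0 H
  atom 10: C, bond orders sum to 4 (valence 4) → 0 H
  atom 11: C, bond orders sum to 2 (valence 4) → 2 H
  atom 12: C, bond orders sum to 1 (valence 4) → 3 H
  atom 13: C, bond orders sum to 4 (valence 4) → 0 H
  atom 14: S, bond orders sum to 1 (valence 2) → 1 H
Total hydrogens: 15.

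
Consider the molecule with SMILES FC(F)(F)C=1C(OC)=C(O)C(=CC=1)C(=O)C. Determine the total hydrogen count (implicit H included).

Walk through each heavy atom and fill implicit hydrogens from standard valence (C 4, N 3, O 2, S 2, halogen 1):
  atom 1: F (halogen, monovalent) → 0 H
  atom 2: C, bond orders sum to 4 (valence 4) → 0 H
  atom 3: F (halogen, monovalent) → 0 H
  atom 4: F (halogen, monovalent) → 0 H
  atom 5: C, bond orders sum to 4 (valence 4) → 0 H
  atom 6: C, bond orders sum to 4 (valence 4) → 0 H
  atom 7: O, bond orders sum to 2 (valence 2) → 0 H
  atom 8: C, bond orders sum to 1 (valence 4) → 3 H
  atom 9: C, bond orders sum to 4 (valence 4) → 0 H
  atom 10: O, bond orders sum to 1 (valence 2) → 1 H
  atom 11: C, bond orders sum to 4 (valence 4) → 0 H
  atom 12: C, bond orders sum to 3 (valence 4) → 1 H
  atom 13: C, bond orders sum to 3 (valence 4) → 1 H
  atom 14: C, bond orders sum to 4 (valence 4) → 0 H
  atom 15: O, bond orders sum to 2 (valence 2) → 0 H
  atom 16: C, bond orders sum to 1 (valence 4) → 3 H
Total hydrogens: 9.

9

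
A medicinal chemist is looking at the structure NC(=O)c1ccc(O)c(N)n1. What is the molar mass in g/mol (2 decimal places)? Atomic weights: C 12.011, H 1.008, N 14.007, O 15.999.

153.14 g/mol

First, the molecular formula is C6H7N3O2 (counting implicit H from valence).
  C: 6 × 12.011 = 72.066
  H: 7 × 1.008 = 7.056
  N: 3 × 14.007 = 42.021
  O: 2 × 15.999 = 31.998
Sum: 6×12.011 + 7×1.008 + 3×14.007 + 2×15.999 = 153.141 → 153.14 g/mol.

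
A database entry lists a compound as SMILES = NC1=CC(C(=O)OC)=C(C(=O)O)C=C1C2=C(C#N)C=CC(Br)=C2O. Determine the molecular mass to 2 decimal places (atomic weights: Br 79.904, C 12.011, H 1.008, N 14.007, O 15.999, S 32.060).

391.18 g/mol

First, the molecular formula is C16H11BrN2O5 (counting implicit H from valence).
  Br: 1 × 79.904 = 79.904
  C: 16 × 12.011 = 192.176
  H: 11 × 1.008 = 11.088
  N: 2 × 14.007 = 28.014
  O: 5 × 15.999 = 79.995
Sum: 1×79.904 + 16×12.011 + 11×1.008 + 2×14.007 + 5×15.999 = 391.177 → 391.18 g/mol.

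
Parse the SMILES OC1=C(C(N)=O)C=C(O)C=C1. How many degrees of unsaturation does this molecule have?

5

Degree of unsaturation = (number of rings) + (number of π bonds).
Ring closures in the SMILES: 1.
π bonds: 4 double bonds (each 1 DoU) → 4 DoU from unsaturation.
Total DoU = 1 + 4 = 5.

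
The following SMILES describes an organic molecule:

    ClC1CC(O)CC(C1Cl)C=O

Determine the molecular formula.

C7H10Cl2O2

Walk through each heavy atom and fill implicit hydrogens from standard valence (C 4, N 3, O 2, S 2, halogen 1):
  atom 1: Cl (halogen, monovalent) → 0 H
  atom 2: C, bond orders sum to 3 (valence 4) → 1 H
  atom 3: C, bond orders sum to 2 (valence 4) → 2 H
  atom 4: C, bond orders sum to 3 (valence 4) → 1 H
  atom 5: O, bond orders sum to 1 (valence 2) → 1 H
  atom 6: C, bond orders sum to 2 (valence 4) → 2 H
  atom 7: C, bond orders sum to 3 (valence 4) → 1 H
  atom 8: C, bond orders sum to 3 (valence 4) → 1 H
  atom 9: Cl (halogen, monovalent) → 0 H
  atom 10: C, bond orders sum to 3 (valence 4) → 1 H
  atom 11: O, bond orders sum to 2 (valence 2) → 0 H
Totals → C:7, H:10, Cl:2, O:2.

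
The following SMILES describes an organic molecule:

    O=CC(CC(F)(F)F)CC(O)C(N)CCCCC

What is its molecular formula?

C12H22F3NO2

Walk through each heavy atom and fill implicit hydrogens from standard valence (C 4, N 3, O 2, S 2, halogen 1):
  atom 1: O, bond orders sum to 2 (valence 2) → 0 H
  atom 2: C, bond orders sum to 3 (valence 4) → 1 H
  atom 3: C, bond orders sum to 3 (valence 4) → 1 H
  atom 4: C, bond orders sum to 2 (valence 4) → 2 H
  atom 5: C, bond orders sum to 4 (valence 4) → 0 H
  atom 6: F (halogen, monovalent) → 0 H
  atom 7: F (halogen, monovalent) → 0 H
  atom 8: F (halogen, monovalent) → 0 H
  atom 9: C, bond orders sum to 2 (valence 4) → 2 H
  atom 10: C, bond orders sum to 3 (valence 4) → 1 H
  atom 11: O, bond orders sum to 1 (valence 2) → 1 H
  atom 12: C, bond orders sum to 3 (valence 4) → 1 H
  atom 13: N, bond orders sum to 1 (valence 3) → 2 H
  atom 14: C, bond orders sum to 2 (valence 4) → 2 H
  atom 15: C, bond orders sum to 2 (valence 4) → 2 H
  atom 16: C, bond orders sum to 2 (valence 4) → 2 H
  atom 17: C, bond orders sum to 2 (valence 4) → 2 H
  atom 18: C, bond orders sum to 1 (valence 4) → 3 H
Totals → C:12, H:22, F:3, N:1, O:2.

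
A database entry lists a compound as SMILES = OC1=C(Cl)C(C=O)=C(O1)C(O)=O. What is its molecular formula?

C6H3ClO5

Walk through each heavy atom and fill implicit hydrogens from standard valence (C 4, N 3, O 2, S 2, halogen 1):
  atom 1: O, bond orders sum to 1 (valence 2) → 1 H
  atom 2: C, bond orders sum to 4 (valence 4) → 0 H
  atom 3: C, bond orders sum to 4 (valence 4) → 0 H
  atom 4: Cl (halogen, monovalent) → 0 H
  atom 5: C, bond orders sum to 4 (valence 4) → 0 H
  atom 6: C, bond orders sum to 3 (valence 4) → 1 H
  atom 7: O, bond orders sum to 2 (valence 2) → 0 H
  atom 8: C, bond orders sum to 4 (valence 4) → 0 H
  atom 9: O, bond orders sum to 2 (valence 2) → 0 H
  atom 10: C, bond orders sum to 4 (valence 4) → 0 H
  atom 11: O, bond orders sum to 1 (valence 2) → 1 H
  atom 12: O, bond orders sum to 2 (valence 2) → 0 H
Totals → C:6, H:3, Cl:1, O:5.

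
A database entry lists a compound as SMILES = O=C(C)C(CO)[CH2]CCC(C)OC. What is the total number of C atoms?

10

Count every carbon token in the SMILES (each C, including those in ring-closure positions and inside branches).
Carbon count: 10.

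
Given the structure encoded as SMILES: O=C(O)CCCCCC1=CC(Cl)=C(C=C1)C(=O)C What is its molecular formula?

C14H17ClO3

Walk through each heavy atom and fill implicit hydrogens from standard valence (C 4, N 3, O 2, S 2, halogen 1):
  atom 1: O, bond orders sum to 2 (valence 2) → 0 H
  atom 2: C, bond orders sum to 4 (valence 4) → 0 H
  atom 3: O, bond orders sum to 1 (valence 2) → 1 H
  atom 4: C, bond orders sum to 2 (valence 4) → 2 H
  atom 5: C, bond orders sum to 2 (valence 4) → 2 H
  atom 6: C, bond orders sum to 2 (valence 4) → 2 H
  atom 7: C, bond orders sum to 2 (valence 4) → 2 H
  atom 8: C, bond orders sum to 2 (valence 4) → 2 H
  atom 9: C, bond orders sum to 4 (valence 4) → 0 H
  atom 10: C, bond orders sum to 3 (valence 4) → 1 H
  atom 11: C, bond orders sum to 4 (valence 4) → 0 H
  atom 12: Cl (halogen, monovalent) → 0 H
  atom 13: C, bond orders sum to 4 (valence 4) → 0 H
  atom 14: C, bond orders sum to 3 (valence 4) → 1 H
  atom 15: C, bond orders sum to 3 (valence 4) → 1 H
  atom 16: C, bond orders sum to 4 (valence 4) → 0 H
  atom 17: O, bond orders sum to 2 (valence 2) → 0 H
  atom 18: C, bond orders sum to 1 (valence 4) → 3 H
Totals → C:14, H:17, Cl:1, O:3.
In Hill order: C14H17ClO3.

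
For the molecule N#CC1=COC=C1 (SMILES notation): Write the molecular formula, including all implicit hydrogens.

Walk through each heavy atom and fill implicit hydrogens from standard valence (C 4, N 3, O 2, S 2, halogen 1):
  atom 1: N, bond orders sum to 3 (valence 3) → 0 H
  atom 2: C, bond orders sum to 4 (valence 4) → 0 H
  atom 3: C, bond orders sum to 4 (valence 4) → 0 H
  atom 4: C, bond orders sum to 3 (valence 4) → 1 H
  atom 5: O, bond orders sum to 2 (valence 2) → 0 H
  atom 6: C, bond orders sum to 3 (valence 4) → 1 H
  atom 7: C, bond orders sum to 3 (valence 4) → 1 H
Totals → C:5, H:3, N:1, O:1.

C5H3NO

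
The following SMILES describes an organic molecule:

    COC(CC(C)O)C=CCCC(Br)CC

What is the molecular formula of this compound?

C12H23BrO2

Walk through each heavy atom and fill implicit hydrogens from standard valence (C 4, N 3, O 2, S 2, halogen 1):
  atom 1: C, bond orders sum to 1 (valence 4) → 3 H
  atom 2: O, bond orders sum to 2 (valence 2) → 0 H
  atom 3: C, bond orders sum to 3 (valence 4) → 1 H
  atom 4: C, bond orders sum to 2 (valence 4) → 2 H
  atom 5: C, bond orders sum to 3 (valence 4) → 1 H
  atom 6: C, bond orders sum to 1 (valence 4) → 3 H
  atom 7: O, bond orders sum to 1 (valence 2) → 1 H
  atom 8: C, bond orders sum to 3 (valence 4) → 1 H
  atom 9: C, bond orders sum to 3 (valence 4) → 1 H
  atom 10: C, bond orders sum to 2 (valence 4) → 2 H
  atom 11: C, bond orders sum to 2 (valence 4) → 2 H
  atom 12: C, bond orders sum to 3 (valence 4) → 1 H
  atom 13: Br (halogen, monovalent) → 0 H
  atom 14: C, bond orders sum to 2 (valence 4) → 2 H
  atom 15: C, bond orders sum to 1 (valence 4) → 3 H
Totals → C:12, H:23, Br:1, O:2.
In Hill order: C12H23BrO2.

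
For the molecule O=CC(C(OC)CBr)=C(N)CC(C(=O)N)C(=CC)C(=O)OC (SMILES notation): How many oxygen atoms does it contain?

5

Scan the SMILES for O atoms (remember two-letter symbols like Cl and Br are single atoms).
Oxygen count: 5.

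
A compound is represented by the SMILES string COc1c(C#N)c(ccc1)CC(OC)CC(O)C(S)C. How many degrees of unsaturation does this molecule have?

Molecular formula: C15H21NO3S.
DoU = (2C + 2 + N − H − X) / 2, where X is the halogen count and O/S are ignored.
    = (2·15 + 2 + 1 − 21 − 0) / 2 = 12 / 2 = 6.

6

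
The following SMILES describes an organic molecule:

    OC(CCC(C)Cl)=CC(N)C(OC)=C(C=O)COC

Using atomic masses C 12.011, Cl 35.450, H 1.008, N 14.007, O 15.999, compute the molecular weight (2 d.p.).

291.77 g/mol

First, the molecular formula is C13H22ClNO4 (counting implicit H from valence).
  C: 13 × 12.011 = 156.143
  Cl: 1 × 35.450 = 35.450
  H: 22 × 1.008 = 22.176
  N: 1 × 14.007 = 14.007
  O: 4 × 15.999 = 63.996
Sum: 13×12.011 + 1×35.450 + 22×1.008 + 1×14.007 + 4×15.999 = 291.772 → 291.77 g/mol.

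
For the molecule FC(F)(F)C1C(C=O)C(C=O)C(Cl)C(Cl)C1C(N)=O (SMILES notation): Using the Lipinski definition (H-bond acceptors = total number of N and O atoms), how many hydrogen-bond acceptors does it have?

N atoms: 1; O atoms: 3.
Lipinski HBA = 1 + 3 = 4.

4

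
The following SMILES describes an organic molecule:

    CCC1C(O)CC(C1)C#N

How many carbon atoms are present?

8

Count every carbon token in the SMILES (each C, including those in ring-closure positions and inside branches).
Carbon count: 8.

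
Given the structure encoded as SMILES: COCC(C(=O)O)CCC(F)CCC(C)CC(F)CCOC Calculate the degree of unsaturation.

1

Degree of unsaturation = (number of rings) + (number of π bonds).
Ring closures in the SMILES: 0.
π bonds: 1 double bond (each 1 DoU) → 1 DoU from unsaturation.
Total DoU = 0 + 1 = 1.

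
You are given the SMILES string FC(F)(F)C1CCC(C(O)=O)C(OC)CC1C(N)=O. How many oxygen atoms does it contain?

4

Scan the SMILES for O atoms (remember two-letter symbols like Cl and Br are single atoms).
Oxygen count: 4.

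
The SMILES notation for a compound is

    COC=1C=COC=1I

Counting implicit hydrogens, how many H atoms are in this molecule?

5

Walk through each heavy atom and fill implicit hydrogens from standard valence (C 4, N 3, O 2, S 2, halogen 1):
  atom 1: C, bond orders sum to 1 (valence 4) → 3 H
  atom 2: O, bond orders sum to 2 (valence 2) → 0 H
  atom 3: C, bond orders sum to 4 (valence 4) → 0 H
  atom 4: C, bond orders sum to 3 (valence 4) → 1 H
  atom 5: C, bond orders sum to 3 (valence 4) → 1 H
  atom 6: O, bond orders sum to 2 (valence 2) → 0 H
  atom 7: C, bond orders sum to 4 (valence 4) → 0 H
  atom 8: I (halogen, monovalent) → 0 H
Total hydrogens: 5.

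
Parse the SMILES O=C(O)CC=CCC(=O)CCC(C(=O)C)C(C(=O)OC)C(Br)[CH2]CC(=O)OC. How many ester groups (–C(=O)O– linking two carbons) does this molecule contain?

2

The ester motif appears at heavy-atom positions 17, 25 in the SMILES.
Other groups present: 1 alkene, 1 carboxylic acid, 2 ketone.
Ester count: 2.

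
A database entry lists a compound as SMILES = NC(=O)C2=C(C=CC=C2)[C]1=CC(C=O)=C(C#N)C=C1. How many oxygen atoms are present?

Scan the SMILES for O atoms (remember two-letter symbols like Cl and Br are single atoms).
Oxygen count: 2.

2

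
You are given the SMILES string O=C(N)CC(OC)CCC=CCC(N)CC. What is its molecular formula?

C12H24N2O2

Walk through each heavy atom and fill implicit hydrogens from standard valence (C 4, N 3, O 2, S 2, halogen 1):
  atom 1: O, bond orders sum to 2 (valence 2) → 0 H
  atom 2: C, bond orders sum to 4 (valence 4) → 0 H
  atom 3: N, bond orders sum to 1 (valence 3) → 2 H
  atom 4: C, bond orders sum to 2 (valence 4) → 2 H
  atom 5: C, bond orders sum to 3 (valence 4) → 1 H
  atom 6: O, bond orders sum to 2 (valence 2) → 0 H
  atom 7: C, bond orders sum to 1 (valence 4) → 3 H
  atom 8: C, bond orders sum to 2 (valence 4) → 2 H
  atom 9: C, bond orders sum to 2 (valence 4) → 2 H
  atom 10: C, bond orders sum to 3 (valence 4) → 1 H
  atom 11: C, bond orders sum to 3 (valence 4) → 1 H
  atom 12: C, bond orders sum to 2 (valence 4) → 2 H
  atom 13: C, bond orders sum to 3 (valence 4) → 1 H
  atom 14: N, bond orders sum to 1 (valence 3) → 2 H
  atom 15: C, bond orders sum to 2 (valence 4) → 2 H
  atom 16: C, bond orders sum to 1 (valence 4) → 3 H
Totals → C:12, H:24, N:2, O:2.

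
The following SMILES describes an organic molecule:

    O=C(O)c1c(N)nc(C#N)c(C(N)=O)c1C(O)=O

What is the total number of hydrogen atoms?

Walk through each heavy atom and fill implicit hydrogens from standard valence (C 4, N 3, O 2, S 2, halogen 1); for lowercase aromatic atoms, an aromatic c carries 1 H when it has two neighbours and 0 H with three, and aromatic n carries 0 H:
  atom 1: O, bond orders sum to 2 (valence 2) → 0 H
  atom 2: C, bond orders sum to 4 (valence 4) → 0 H
  atom 3: O, bond orders sum to 1 (valence 2) → 1 H
  atom 4: aromatic c, 3 neighbours → 0 H
  atom 5: aromatic c, 3 neighbours → 0 H
  atom 6: N, bond orders sum to 1 (valence 3) → 2 H
  atom 7: aromatic n, 2 neighbours → 0 H
  atom 8: aromatic c, 3 neighbours → 0 H
  atom 9: C, bond orders sum to 4 (valence 4) → 0 H
  atom 10: N, bond orders sum to 3 (valence 3) → 0 H
  atom 11: aromatic c, 3 neighbours → 0 H
  atom 12: C, bond orders sum to 4 (valence 4) → 0 H
  atom 13: N, bond orders sum to 1 (valence 3) → 2 H
  atom 14: O, bond orders sum to 2 (valence 2) → 0 H
  atom 15: aromatic c, 3 neighbours → 0 H
  atom 16: C, bond orders sum to 4 (valence 4) → 0 H
  atom 17: O, bond orders sum to 1 (valence 2) → 1 H
  atom 18: O, bond orders sum to 2 (valence 2) → 0 H
Total hydrogens: 6.

6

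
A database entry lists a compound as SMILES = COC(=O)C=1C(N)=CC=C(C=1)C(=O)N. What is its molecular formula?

Walk through each heavy atom and fill implicit hydrogens from standard valence (C 4, N 3, O 2, S 2, halogen 1):
  atom 1: C, bond orders sum to 1 (valence 4) → 3 H
  atom 2: O, bond orders sum to 2 (valence 2) → 0 H
  atom 3: C, bond orders sum to 4 (valence 4) → 0 H
  atom 4: O, bond orders sum to 2 (valence 2) → 0 H
  atom 5: C, bond orders sum to 4 (valence 4) → 0 H
  atom 6: C, bond orders sum to 4 (valence 4) → 0 H
  atom 7: N, bond orders sum to 1 (valence 3) → 2 H
  atom 8: C, bond orders sum to 3 (valence 4) → 1 H
  atom 9: C, bond orders sum to 3 (valence 4) → 1 H
  atom 10: C, bond orders sum to 4 (valence 4) → 0 H
  atom 11: C, bond orders sum to 3 (valence 4) → 1 H
  atom 12: C, bond orders sum to 4 (valence 4) → 0 H
  atom 13: O, bond orders sum to 2 (valence 2) → 0 H
  atom 14: N, bond orders sum to 1 (valence 3) → 2 H
Totals → C:9, H:10, N:2, O:3.

C9H10N2O3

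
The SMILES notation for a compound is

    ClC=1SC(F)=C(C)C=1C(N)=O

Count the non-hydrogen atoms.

11

Every atom symbol written in the SMILES (organic subset) is one heavy atom; implicit H are not written.
Heavy atoms by element → C:6, Cl:1, F:1, N:1, O:1, S:1.
Total: 11.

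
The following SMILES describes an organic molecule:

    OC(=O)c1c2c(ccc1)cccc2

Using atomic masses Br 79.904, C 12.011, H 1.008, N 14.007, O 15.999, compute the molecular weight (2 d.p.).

172.18 g/mol

First, the molecular formula is C11H8O2 (counting implicit H from valence).
  C: 11 × 12.011 = 132.121
  H: 8 × 1.008 = 8.064
  O: 2 × 15.999 = 31.998
Sum: 11×12.011 + 8×1.008 + 2×15.999 = 172.183 → 172.18 g/mol.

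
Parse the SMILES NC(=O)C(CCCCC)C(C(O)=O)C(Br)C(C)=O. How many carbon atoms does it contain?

12

Count every carbon token in the SMILES (each C, including those in ring-closure positions and inside branches).
Carbon count: 12.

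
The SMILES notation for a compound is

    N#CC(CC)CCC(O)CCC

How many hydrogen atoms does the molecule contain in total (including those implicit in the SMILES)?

Walk through each heavy atom and fill implicit hydrogens from standard valence (C 4, N 3, O 2, S 2, halogen 1):
  atom 1: N, bond orders sum to 3 (valence 3) → 0 H
  atom 2: C, bond orders sum to 4 (valence 4) → 0 H
  atom 3: C, bond orders sum to 3 (valence 4) → 1 H
  atom 4: C, bond orders sum to 2 (valence 4) → 2 H
  atom 5: C, bond orders sum to 1 (valence 4) → 3 H
  atom 6: C, bond orders sum to 2 (valence 4) → 2 H
  atom 7: C, bond orders sum to 2 (valence 4) → 2 H
  atom 8: C, bond orders sum to 3 (valence 4) → 1 H
  atom 9: O, bond orders sum to 1 (valence 2) → 1 H
  atom 10: C, bond orders sum to 2 (valence 4) → 2 H
  atom 11: C, bond orders sum to 2 (valence 4) → 2 H
  atom 12: C, bond orders sum to 1 (valence 4) → 3 H
Total hydrogens: 19.

19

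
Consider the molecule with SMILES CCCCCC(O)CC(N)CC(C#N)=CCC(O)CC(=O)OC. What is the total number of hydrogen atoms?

Walk through each heavy atom and fill implicit hydrogens from standard valence (C 4, N 3, O 2, S 2, halogen 1):
  atom 1: C, bond orders sum to 1 (valence 4) → 3 H
  atom 2: C, bond orders sum to 2 (valence 4) → 2 H
  atom 3: C, bond orders sum to 2 (valence 4) → 2 H
  atom 4: C, bond orders sum to 2 (valence 4) → 2 H
  atom 5: C, bond orders sum to 2 (valence 4) → 2 H
  atom 6: C, bond orders sum to 3 (valence 4) → 1 H
  atom 7: O, bond orders sum to 1 (valence 2) → 1 H
  atom 8: C, bond orders sum to 2 (valence 4) → 2 H
  atom 9: C, bond orders sum to 3 (valence 4) → 1 H
  atom 10: N, bond orders sum to 1 (valence 3) → 2 H
  atom 11: C, bond orders sum to 2 (valence 4) → 2 H
  atom 12: C, bond orders sum to 4 (valence 4) → 0 H
  atom 13: C, bond orders sum to 4 (valence 4) → 0 H
  atom 14: N, bond orders sum to 3 (valence 3) → 0 H
  atom 15: C, bond orders sum to 3 (valence 4) → 1 H
  atom 16: C, bond orders sum to 2 (valence 4) → 2 H
  atom 17: C, bond orders sum to 3 (valence 4) → 1 H
  atom 18: O, bond orders sum to 1 (valence 2) → 1 H
  atom 19: C, bond orders sum to 2 (valence 4) → 2 H
  atom 20: C, bond orders sum to 4 (valence 4) → 0 H
  atom 21: O, bond orders sum to 2 (valence 2) → 0 H
  atom 22: O, bond orders sum to 2 (valence 2) → 0 H
  atom 23: C, bond orders sum to 1 (valence 4) → 3 H
Total hydrogens: 30.

30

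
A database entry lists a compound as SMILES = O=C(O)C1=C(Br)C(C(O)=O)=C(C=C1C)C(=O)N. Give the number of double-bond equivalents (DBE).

7

Molecular formula: C10H8BrNO5.
DoU = (2C + 2 + N − H − X) / 2, where X is the halogen count and O/S are ignored.
    = (2·10 + 2 + 1 − 8 − 1) / 2 = 14 / 2 = 7.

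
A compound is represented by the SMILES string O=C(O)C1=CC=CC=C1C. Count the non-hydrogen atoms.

10

Every atom symbol written in the SMILES (organic subset) is one heavy atom; implicit H are not written.
Heavy atoms by element → C:8, O:2.
Total: 10.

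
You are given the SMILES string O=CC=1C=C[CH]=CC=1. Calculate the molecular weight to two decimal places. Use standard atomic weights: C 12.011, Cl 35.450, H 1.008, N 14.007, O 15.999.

First, the molecular formula is C7H6O (counting implicit H from valence).
  C: 7 × 12.011 = 84.077
  H: 6 × 1.008 = 6.048
  O: 1 × 15.999 = 15.999
Sum: 7×12.011 + 6×1.008 + 1×15.999 = 106.124 → 106.12 g/mol.

106.12 g/mol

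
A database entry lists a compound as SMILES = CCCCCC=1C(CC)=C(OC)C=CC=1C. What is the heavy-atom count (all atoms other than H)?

Every atom symbol written in the SMILES (organic subset) is one heavy atom; implicit H are not written.
Heavy atoms by element → C:15, O:1.
Total: 16.

16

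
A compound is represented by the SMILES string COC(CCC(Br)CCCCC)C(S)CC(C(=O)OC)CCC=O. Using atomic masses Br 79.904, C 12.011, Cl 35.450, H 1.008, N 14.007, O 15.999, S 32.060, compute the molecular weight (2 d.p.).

425.42 g/mol

First, the molecular formula is C18H33BrO4S (counting implicit H from valence).
  Br: 1 × 79.904 = 79.904
  C: 18 × 12.011 = 216.198
  H: 33 × 1.008 = 33.264
  O: 4 × 15.999 = 63.996
  S: 1 × 32.060 = 32.060
Sum: 1×79.904 + 18×12.011 + 33×1.008 + 4×15.999 + 1×32.060 = 425.422 → 425.42 g/mol.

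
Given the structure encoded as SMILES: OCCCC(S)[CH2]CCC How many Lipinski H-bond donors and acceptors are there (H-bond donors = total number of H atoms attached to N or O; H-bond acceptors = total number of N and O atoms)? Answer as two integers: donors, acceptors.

Donors: find every N or O and count the H atoms it carries.
  atom 1 (O): bond orders sum to 1 → 1 H
Lipinski HBD = 1.
Acceptors: N atoms = 0, O atoms = 1 → HBA = 1.

1, 1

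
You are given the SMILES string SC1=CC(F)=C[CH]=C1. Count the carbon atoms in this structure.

6

Count every carbon token in the SMILES (each C, including those in ring-closure positions and inside branches).
Carbon count: 6.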